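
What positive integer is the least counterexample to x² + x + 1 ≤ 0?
Testing positive integers:
x = 1: LHS = 1² + 1 + 1 = 3; 3 ≤ 0 — FAILS  ← smallest positive counterexample

Answer: x = 1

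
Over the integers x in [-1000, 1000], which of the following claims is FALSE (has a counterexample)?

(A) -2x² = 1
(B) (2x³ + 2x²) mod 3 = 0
(A) x = 0: LHS = -2·0² = 0; 0 = 1 — FAILS
(B) x = 1: LHS = (2·1³ + 2·1²) mod 3 = 4 mod 3 = 1; 1 = 0 — FAILS

Answer: Both A and B are false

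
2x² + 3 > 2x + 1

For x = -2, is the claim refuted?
Substitute x = -2 into the relation:
x = -2: LHS = 2·(-2)² + 3 = 11, RHS = 2·(-2) + 1 = -3; 11 > -3 — holds

The relation holds at x = -2, so it is not a counterexample.

Answer: No, x = -2 is not a counterexample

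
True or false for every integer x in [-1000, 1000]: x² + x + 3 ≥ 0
Over all integers in [-1000, 1000], LHS − RHS is smallest at x = 0, where it equals 3:
x = 0: LHS = 0² + 0 + 3 = 3; 3 ≥ 0 — holds
At the ends of the range:
x = -1000: LHS = (-1000)² + (-1000) + 3 = 999003; 999003 ≥ 0 — holds
x = 1000: LHS = 1000² + 1000 + 3 = 1001003; 1001003 ≥ 0 — holds
Hence LHS − RHS is never negative, i.e. LHS ≥ RHS throughout, so the relation holds for every integer in [-1000, 1000].

No counterexample exists.

Answer: True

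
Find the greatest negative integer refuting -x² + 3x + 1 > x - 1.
Testing negative integers from -1 downward:
x = -1: LHS = -(-1)² + 3·(-1) + 1 = -3, RHS = (-1) - 1 = -2; -3 > -2 — FAILS  ← closest negative counterexample to 0

Answer: x = -1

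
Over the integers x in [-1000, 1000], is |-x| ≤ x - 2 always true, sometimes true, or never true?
Over all integers in [-1000, 1000], LHS − RHS is smallest at x = 0, where it equals 2:
x = 0: LHS = |-0| = |0| = 0, RHS = 0 - 2 = -2; 0 ≤ -2 — FAILS
At the ends of the range:
x = -1000: LHS = |-(-1000)| = |1000| = 1000, RHS = (-1000) - 2 = -1002; 1000 ≤ -1002 — FAILS
x = 1000: LHS = |-1000| = 1000, RHS = 1000 - 2 = 998; 1000 ≤ 998 — FAILS
Hence LHS − RHS is never zero or negative, i.e. LHS > RHS throughout, so the claimed relation (≤) fails for every integer in [-1000, 1000].

No integer in the range satisfies it.

Answer: Never true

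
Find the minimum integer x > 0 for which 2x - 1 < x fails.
Testing positive integers:
x = 1: LHS = 2·1 - 1 = 1; 1 < 1 — FAILS  ← smallest positive counterexample

Answer: x = 1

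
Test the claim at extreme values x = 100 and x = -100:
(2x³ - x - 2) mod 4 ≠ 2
x = 100: LHS = (2·100³ - 100 - 2) mod 4 = 1999898 mod 4 = 2; 2 ≠ 2 — FAILS
x = -100: LHS = (2·(-100)³ - (-100) - 2) mod 4 = (-1999902) mod 4 = 2; 2 ≠ 2 — FAILS

Answer: No, fails for both x = 100 and x = -100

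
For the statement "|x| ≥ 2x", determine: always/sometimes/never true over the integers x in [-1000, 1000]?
Holds at x = 0: LHS = |0| = 0, RHS = 2·0 = 0; 0 ≥ 0 — holds
Fails at x = 1: LHS = |1| = 1, RHS = 2·1 = 2; 1 ≥ 2 — FAILS
It is satisfied by some integers in the range but not all.

Answer: Sometimes true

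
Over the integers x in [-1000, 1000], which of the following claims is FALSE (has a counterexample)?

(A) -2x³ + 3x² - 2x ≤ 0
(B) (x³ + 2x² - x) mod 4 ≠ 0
(A) x = -1: LHS = -2·(-1)³ + 3·(-1)² - 2·(-1) = 7; 7 ≤ 0 — FAILS
(B) x = 0: LHS = (0³ + 2·0² - 0) mod 4 = 0 mod 4 = 0; 0 ≠ 0 — FAILS

Answer: Both A and B are false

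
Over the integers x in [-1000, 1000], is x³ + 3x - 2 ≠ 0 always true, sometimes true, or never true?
Track d = LHS − RHS over the integers in [-1000, 1000]. Equality would need d = 0, but d changes sign only between consecutive integers, jumping over 0:
x = 0: LHS = 0³ + 3·0 - 2 = -2; -2 ≠ 0 — holds  (d = -2)
x = 1: LHS = 1³ + 3·1 - 2 = 2; 2 ≠ 0 — holds  (d = 2)
Away from these crossings d keeps a constant sign, and checking every integer in [-1000, 1000] confirms d ≠ 0 throughout. Hence the two sides are never equal, so the relation holds for every integer in [-1000, 1000].

No counterexample exists.

Answer: Always true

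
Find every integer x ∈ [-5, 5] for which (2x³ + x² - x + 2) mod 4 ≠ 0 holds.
Holds for: {-5, -4, -1, 0, 3, 4}
Fails for: {-3, -2, 1, 2, 5}

Answer: {-5, -4, -1, 0, 3, 4}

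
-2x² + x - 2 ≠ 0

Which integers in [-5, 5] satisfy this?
Over all integers in [-5, 5], LHS − RHS is always negative; it is closest to 0 at x = 0, where it equals -2:
x = 0: LHS = -2·0² + 0 - 2 = -2; -2 ≠ 0 — holds
At the ends of the range:
x = -5: LHS = -2·(-5)² + (-5) - 2 = -57; -57 ≠ 0 — holds
x = 5: LHS = -2·5² + 5 - 2 = -47; -47 ≠ 0 — holds
Hence LHS − RHS is never 0, i.e. the two sides are never equal, so the relation holds for every integer in [-5, 5].

Answer: All integers in [-5, 5]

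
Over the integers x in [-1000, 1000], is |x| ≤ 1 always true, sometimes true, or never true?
Holds at x = 0: LHS = |0| = 0; 0 ≤ 1 — holds
Fails at x = 2: LHS = |2| = 2; 2 ≤ 1 — FAILS
It is satisfied by some integers in the range but not all.

Answer: Sometimes true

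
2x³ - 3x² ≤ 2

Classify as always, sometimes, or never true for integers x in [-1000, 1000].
Holds at x = 0: LHS = 2·0³ - 3·0² = 0; 0 ≤ 2 — holds
Fails at x = 2: LHS = 2·2³ - 3·2² = 4; 4 ≤ 2 — FAILS
It is satisfied by some integers in the range but not all.

Answer: Sometimes true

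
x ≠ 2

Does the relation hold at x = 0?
x = 0: 0 ≠ 2 — holds

The relation is satisfied at x = 0.

Answer: Yes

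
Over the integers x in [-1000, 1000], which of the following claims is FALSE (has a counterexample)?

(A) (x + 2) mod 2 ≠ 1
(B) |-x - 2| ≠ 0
(A) x = 1: LHS = (1 + 2) mod 2 = 3 mod 2 = 1; 1 ≠ 1 — FAILS
(B) x = -2: LHS = |-(-2) - 2| = |0| = 0; 0 ≠ 0 — FAILS

Answer: Both A and B are false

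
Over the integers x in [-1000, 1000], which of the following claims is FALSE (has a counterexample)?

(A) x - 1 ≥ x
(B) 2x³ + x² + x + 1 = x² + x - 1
(A) x = 0: LHS = 0 - 1 = -1; -1 ≥ 0 — FAILS
(B) x = 0: LHS = 2·0³ + 0² + 0 + 1 = 1, RHS = 0² + 0 - 1 = -1; 1 = -1 — FAILS

Answer: Both A and B are false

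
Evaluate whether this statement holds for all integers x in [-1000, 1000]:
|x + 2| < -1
The claim fails at x = 0:
x = 0: LHS = |0 + 2| = |2| = 2; 2 < -1 — FAILS

Because a single integer refutes it, the statement is false.

Answer: False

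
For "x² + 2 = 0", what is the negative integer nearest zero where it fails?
Testing negative integers from -1 downward:
x = -1: LHS = (-1)² + 2 = 3; 3 = 0 — FAILS  ← closest negative counterexample to 0

Answer: x = -1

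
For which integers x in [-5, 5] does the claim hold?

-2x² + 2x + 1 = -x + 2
Holds for: {1}
Fails for: {-5, -4, -3, -2, -1, 0, 2, 3, 4, 5}

Answer: {1}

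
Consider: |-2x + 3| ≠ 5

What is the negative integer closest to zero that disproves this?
Testing negative integers from -1 downward:
x = -1: LHS = |-2·(-1) + 3| = |5| = 5; 5 ≠ 5 — FAILS  ← closest negative counterexample to 0

Answer: x = -1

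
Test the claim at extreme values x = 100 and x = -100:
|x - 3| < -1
x = 100: LHS = |100 - 3| = |97| = 97; 97 < -1 — FAILS
x = -100: LHS = |(-100) - 3| = |-103| = 103; 103 < -1 — FAILS

Answer: No, fails for both x = 100 and x = -100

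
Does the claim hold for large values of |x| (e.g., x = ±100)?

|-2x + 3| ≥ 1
x = 100: LHS = |-2·100 + 3| = |-197| = 197; 197 ≥ 1 — holds
x = -100: LHS = |-2·(-100) + 3| = |203| = 203; 203 ≥ 1 — holds

Answer: Yes, holds for both x = 100 and x = -100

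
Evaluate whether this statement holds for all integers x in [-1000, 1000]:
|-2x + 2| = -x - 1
The claim fails at x = 0:
x = 0: LHS = |-2·0 + 2| = |2| = 2, RHS = -0 - 1 = -1; 2 = -1 — FAILS

Because a single integer refutes it, the statement is false.

Answer: False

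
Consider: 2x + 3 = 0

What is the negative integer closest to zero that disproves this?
Testing negative integers from -1 downward:
x = -1: LHS = 2·(-1) + 3 = 1; 1 = 0 — FAILS  ← closest negative counterexample to 0

Answer: x = -1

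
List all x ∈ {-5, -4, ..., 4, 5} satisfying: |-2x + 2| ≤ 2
Holds for: {0, 1, 2}
Fails for: {-5, -4, -3, -2, -1, 3, 4, 5}

Answer: {0, 1, 2}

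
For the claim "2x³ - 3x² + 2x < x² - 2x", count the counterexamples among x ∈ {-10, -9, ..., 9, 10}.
Counterexamples in [-10, 10]: {0, 1, 2, 3, 4, 5, 6, 7, 8, 9, 10}.

Counting them gives 11 values.

Answer: 11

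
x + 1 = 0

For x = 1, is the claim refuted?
Substitute x = 1 into the relation:
x = 1: LHS = 1 + 1 = 2; 2 = 0 — FAILS

Since the claim fails at x = 1, this value is a counterexample.

Answer: Yes, x = 1 is a counterexample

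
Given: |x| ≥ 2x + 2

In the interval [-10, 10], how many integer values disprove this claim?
Counterexamples in [-10, 10]: {0, 1, 2, 3, 4, 5, 6, 7, 8, 9, 10}.

Counting them gives 11 values.

Answer: 11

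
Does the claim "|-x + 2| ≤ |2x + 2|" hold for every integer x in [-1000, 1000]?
The claim fails at x = -1:
x = -1: LHS = |-(-1) + 2| = |3| = 3, RHS = |2·(-1) + 2| = |0| = 0; 3 ≤ 0 — FAILS

Because a single integer refutes it, the statement is false.

Answer: False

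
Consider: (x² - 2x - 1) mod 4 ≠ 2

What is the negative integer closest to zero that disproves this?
Testing negative integers from -1 downward:
x = -1: LHS = ((-1)² - 2·(-1) - 1) mod 4 = 2 mod 4 = 2; 2 ≠ 2 — FAILS  ← closest negative counterexample to 0

Answer: x = -1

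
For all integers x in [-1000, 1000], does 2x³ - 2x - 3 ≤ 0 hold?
The claim fails at x = 2:
x = 2: LHS = 2·2³ - 2·2 - 3 = 9; 9 ≤ 0 — FAILS

Because a single integer refutes it, the statement is false.

Answer: False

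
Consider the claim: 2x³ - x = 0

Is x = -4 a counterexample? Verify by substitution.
Substitute x = -4 into the relation:
x = -4: LHS = 2·(-4)³ - (-4) = -124; -124 = 0 — FAILS

Since the claim fails at x = -4, this value is a counterexample.

Answer: Yes, x = -4 is a counterexample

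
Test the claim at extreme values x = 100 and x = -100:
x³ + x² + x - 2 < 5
x = 100: LHS = 100³ + 100² + 100 - 2 = 1010098; 1010098 < 5 — FAILS
x = -100: LHS = (-100)³ + (-100)² + (-100) - 2 = -990102; -990102 < 5 — holds

Answer: Partially: fails for x = 100, holds for x = -100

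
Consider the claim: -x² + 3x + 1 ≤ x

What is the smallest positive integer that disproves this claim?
Testing positive integers:
x = 1: LHS = -1² + 3·1 + 1 = 3; 3 ≤ 1 — FAILS  ← smallest positive counterexample

Answer: x = 1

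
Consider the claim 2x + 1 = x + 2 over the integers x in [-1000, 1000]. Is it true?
The claim fails at x = 0:
x = 0: LHS = 2·0 + 1 = 1, RHS = 0 + 2 = 2; 1 = 2 — FAILS

Because a single integer refutes it, the statement is false.

Answer: False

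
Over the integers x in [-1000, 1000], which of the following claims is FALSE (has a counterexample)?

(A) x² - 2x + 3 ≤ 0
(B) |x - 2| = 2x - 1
(A) x = 0: LHS = 0² - 2·0 + 3 = 3; 3 ≤ 0 — FAILS
(B) x = 0: LHS = |0 - 2| = |-2| = 2, RHS = 2·0 - 1 = -1; 2 = -1 — FAILS

Answer: Both A and B are false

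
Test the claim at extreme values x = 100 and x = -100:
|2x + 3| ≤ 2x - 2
x = 100: LHS = |2·100 + 3| = |203| = 203, RHS = 2·100 - 2 = 198; 203 ≤ 198 — FAILS
x = -100: LHS = |2·(-100) + 3| = |-197| = 197, RHS = 2·(-100) - 2 = -202; 197 ≤ -202 — FAILS

Answer: No, fails for both x = 100 and x = -100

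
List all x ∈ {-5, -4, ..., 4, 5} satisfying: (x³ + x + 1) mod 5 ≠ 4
Holds for: {-5, -4, -3, -2, 0, 1, 2, 3, 5}
Fails for: {-1, 4}

Answer: {-5, -4, -3, -2, 0, 1, 2, 3, 5}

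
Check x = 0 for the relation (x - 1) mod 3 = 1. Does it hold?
x = 0: LHS = (0 - 1) mod 3 = (-1) mod 3 = 2; 2 = 1 — FAILS

The relation fails at x = 0, so x = 0 is a counterexample.

Answer: No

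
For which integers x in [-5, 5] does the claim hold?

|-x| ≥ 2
Holds for: {-5, -4, -3, -2, 2, 3, 4, 5}
Fails for: {-1, 0, 1}

Answer: {-5, -4, -3, -2, 2, 3, 4, 5}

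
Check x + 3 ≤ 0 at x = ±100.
x = 100: LHS = 100 + 3 = 103; 103 ≤ 0 — FAILS
x = -100: LHS = (-100) + 3 = -97; -97 ≤ 0 — holds

Answer: Partially: fails for x = 100, holds for x = -100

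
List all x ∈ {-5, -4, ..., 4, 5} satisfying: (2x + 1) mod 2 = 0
For a polynomial with integer coefficients, its value mod 2 depends only on x mod 2, so it suffices to check one representative of each residue class, x = 0, 1:
x = 0: LHS = (2·0 + 1) mod 2 = 1 mod 2 = 1; 1 = 0 — FAILS
x = 1: LHS = (2·1 + 1) mod 2 = 3 mod 2 = 1; 1 = 0 — FAILS
The relation fails in every residue class, so the claimed relation (=) fails for every integer in [-5, 5].

Answer: None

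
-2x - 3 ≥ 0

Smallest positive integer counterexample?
Testing positive integers:
x = 1: LHS = -2·1 - 3 = -5; -5 ≥ 0 — FAILS  ← smallest positive counterexample

Answer: x = 1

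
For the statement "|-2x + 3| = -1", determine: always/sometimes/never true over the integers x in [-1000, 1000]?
An absolute value is never negative, so the left side is ≥ 0 for every x, while the right side is -1. Tightest case in [-1000, 1000] is x = 1:
x = 1: LHS = |-2·1 + 3| = |1| = 1; 1 = -1 — FAILS
Hence LHS − RHS is never 0, i.e. the two sides are never equal, so the claimed relation (=) fails for every integer in [-1000, 1000].

No integer in the range satisfies it.

Answer: Never true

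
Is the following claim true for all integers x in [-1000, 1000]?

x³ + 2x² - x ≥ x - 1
The claim fails at x = -3:
x = -3: LHS = (-3)³ + 2·(-3)² - (-3) = -6, RHS = (-3) - 1 = -4; -6 ≥ -4 — FAILS

Because a single integer refutes it, the statement is false.

Answer: False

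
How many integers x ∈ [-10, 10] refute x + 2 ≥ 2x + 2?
Counterexamples in [-10, 10]: {1, 2, 3, 4, 5, 6, 7, 8, 9, 10}.

Counting them gives 10 values.

Answer: 10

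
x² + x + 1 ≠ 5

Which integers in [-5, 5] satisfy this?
Track d = LHS − RHS over the integers in [-5, 5]. Equality would need d = 0, but d changes sign only between consecutive integers, jumping over 0:
x = -3: LHS = (-3)² + (-3) + 1 = 7; 7 ≠ 5 — holds  (d = 2)
x = -2: LHS = (-2)² + (-2) + 1 = 3; 3 ≠ 5 — holds  (d = -2)
x = 1: LHS = 1² + 1 + 1 = 3; 3 ≠ 5 — holds  (d = -2)
x = 2: LHS = 2² + 2 + 1 = 7; 7 ≠ 5 — holds  (d = 2)
Away from these crossings d keeps a constant sign, and checking every integer in [-5, 5] confirms d ≠ 0 throughout. Hence the two sides are never equal, so the relation holds for every integer in [-5, 5].

Answer: All integers in [-5, 5]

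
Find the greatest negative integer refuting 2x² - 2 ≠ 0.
Testing negative integers from -1 downward:
x = -1: LHS = 2·(-1)² - 2 = 0; 0 ≠ 0 — FAILS  ← closest negative counterexample to 0

Answer: x = -1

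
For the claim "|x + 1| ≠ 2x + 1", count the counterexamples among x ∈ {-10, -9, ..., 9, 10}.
Counterexamples in [-10, 10]: {0}.

Counting them gives 1 values.

Answer: 1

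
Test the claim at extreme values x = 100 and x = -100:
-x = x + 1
x = 100: RHS = 100 + 1 = 101; -100 = 101 — FAILS
x = -100: LHS = -(-100) = 100, RHS = (-100) + 1 = -99; 100 = -99 — FAILS

Answer: No, fails for both x = 100 and x = -100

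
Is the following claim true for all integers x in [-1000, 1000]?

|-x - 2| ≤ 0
The claim fails at x = 0:
x = 0: LHS = |-0 - 2| = |-2| = 2; 2 ≤ 0 — FAILS

Because a single integer refutes it, the statement is false.

Answer: False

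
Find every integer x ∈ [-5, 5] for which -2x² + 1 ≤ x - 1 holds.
Holds for: {-5, -4, -3, -2, 1, 2, 3, 4, 5}
Fails for: {-1, 0}

Answer: {-5, -4, -3, -2, 1, 2, 3, 4, 5}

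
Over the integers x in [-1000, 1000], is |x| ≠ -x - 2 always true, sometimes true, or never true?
Over all integers in [-1000, 1000], LHS − RHS is always positive; it is smallest at x = 0, where it equals 2:
x = 0: LHS = |0| = 0, RHS = -0 - 2 = -2; 0 ≠ -2 — holds
At the ends of the range:
x = -1000: LHS = |-1000| = 1000, RHS = -(-1000) - 2 = 998; 1000 ≠ 998 — holds
x = 1000: LHS = |1000| = 1000, RHS = -1000 - 2 = -1002; 1000 ≠ -1002 — holds
Hence LHS − RHS is never 0, i.e. the two sides are never equal, so the relation holds for every integer in [-1000, 1000].

No counterexample exists.

Answer: Always true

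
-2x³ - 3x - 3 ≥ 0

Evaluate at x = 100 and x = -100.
x = 100: LHS = -2·100³ - 3·100 - 3 = -2000303; -2000303 ≥ 0 — FAILS
x = -100: LHS = -2·(-100)³ - 3·(-100) - 3 = 2000297; 2000297 ≥ 0 — holds

Answer: Partially: fails for x = 100, holds for x = -100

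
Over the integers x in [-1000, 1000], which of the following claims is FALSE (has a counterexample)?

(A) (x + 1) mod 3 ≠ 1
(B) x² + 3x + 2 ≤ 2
(A) x = 0: LHS = (0 + 1) mod 3 = 1 mod 3 = 1; 1 ≠ 1 — FAILS
(B) x = 1: LHS = 1² + 3·1 + 2 = 6; 6 ≤ 2 — FAILS

Answer: Both A and B are false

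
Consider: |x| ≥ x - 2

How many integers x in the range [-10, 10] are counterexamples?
Over all integers in [-10, 10], LHS − RHS is smallest at x = 0, where it equals 2:
x = 0: LHS = |0| = 0, RHS = 0 - 2 = -2; 0 ≥ -2 — holds
At the ends of the range:
x = -10: LHS = |-10| = 10, RHS = (-10) - 2 = -12; 10 ≥ -12 — holds
x = 10: LHS = |10| = 10, RHS = 10 - 2 = 8; 10 ≥ 8 — holds
Hence LHS − RHS is never negative, i.e. LHS ≥ RHS throughout, so the relation holds for every integer in [-10, 10].

No counterexample appears in that range.

Answer: 0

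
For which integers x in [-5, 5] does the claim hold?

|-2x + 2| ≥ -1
An absolute value is never negative, so the left side is ≥ 0 for every x, while the right side is -1. Tightest case in [-5, 5] is x = 1:
x = 1: LHS = |-2·1 + 2| = |0| = 0; 0 ≥ -1 — holds
Hence LHS − RHS is never negative, i.e. LHS ≥ RHS throughout, so the relation holds for every integer in [-5, 5].

Answer: All integers in [-5, 5]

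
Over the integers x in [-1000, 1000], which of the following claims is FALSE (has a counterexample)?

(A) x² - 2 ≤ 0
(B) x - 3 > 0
(A) x = 2: LHS = 2² - 2 = 2; 2 ≤ 0 — FAILS
(B) x = 0: LHS = 0 - 3 = -3; -3 > 0 — FAILS

Answer: Both A and B are false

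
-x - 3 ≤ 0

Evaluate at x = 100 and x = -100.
x = 100: LHS = -100 - 3 = -103; -103 ≤ 0 — holds
x = -100: LHS = -(-100) - 3 = 97; 97 ≤ 0 — FAILS

Answer: Partially: holds for x = 100, fails for x = -100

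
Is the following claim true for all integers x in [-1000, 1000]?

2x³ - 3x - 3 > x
The claim fails at x = 0:
x = 0: LHS = 2·0³ - 3·0 - 3 = -3; -3 > 0 — FAILS

Because a single integer refutes it, the statement is false.

Answer: False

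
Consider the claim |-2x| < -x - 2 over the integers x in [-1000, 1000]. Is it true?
The claim fails at x = 0:
x = 0: LHS = |-2·0| = |0| = 0, RHS = -0 - 2 = -2; 0 < -2 — FAILS

Because a single integer refutes it, the statement is false.

Answer: False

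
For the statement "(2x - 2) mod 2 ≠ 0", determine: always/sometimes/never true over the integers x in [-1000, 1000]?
For a polynomial with integer coefficients, its value mod 2 depends only on x mod 2, so it suffices to check one representative of each residue class, x = 0, 1:
x = 0: LHS = (2·0 - 2) mod 2 = (-2) mod 2 = 0; 0 ≠ 0 — FAILS
x = 1: LHS = (2·1 - 2) mod 2 = 0 mod 2 = 0; 0 ≠ 0 — FAILS
The relation fails in every residue class, so the claimed relation (≠) fails for every integer in [-1000, 1000].

No integer in the range satisfies it.

Answer: Never true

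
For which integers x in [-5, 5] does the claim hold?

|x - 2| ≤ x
Holds for: {1, 2, 3, 4, 5}
Fails for: {-5, -4, -3, -2, -1, 0}

Answer: {1, 2, 3, 4, 5}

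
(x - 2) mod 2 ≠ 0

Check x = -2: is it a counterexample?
Substitute x = -2 into the relation:
x = -2: LHS = ((-2) - 2) mod 2 = (-4) mod 2 = 0; 0 ≠ 0 — FAILS

Since the claim fails at x = -2, this value is a counterexample.

Answer: Yes, x = -2 is a counterexample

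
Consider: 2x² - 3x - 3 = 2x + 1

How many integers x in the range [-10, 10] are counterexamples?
Counterexamples in [-10, 10]: {-10, -9, -8, -7, -6, -5, -4, -3, -2, -1, 0, 1, 2, 3, 4, 5, 6, 7, 8, 9, 10}.

Counting them gives 21 values.

Answer: 21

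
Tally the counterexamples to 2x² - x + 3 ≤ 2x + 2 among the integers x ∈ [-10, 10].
Counterexamples in [-10, 10]: {-10, -9, -8, -7, -6, -5, -4, -3, -2, -1, 0, 2, 3, 4, 5, 6, 7, 8, 9, 10}.

Counting them gives 20 values.

Answer: 20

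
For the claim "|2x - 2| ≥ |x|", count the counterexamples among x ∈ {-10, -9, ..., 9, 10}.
Counterexamples in [-10, 10]: {1}.

Counting them gives 1 values.

Answer: 1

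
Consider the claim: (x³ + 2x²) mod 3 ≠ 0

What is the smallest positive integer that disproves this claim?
Testing positive integers:
x = 1: LHS = (1³ + 2·1²) mod 3 = 3 mod 3 = 0; 0 ≠ 0 — FAILS  ← smallest positive counterexample

Answer: x = 1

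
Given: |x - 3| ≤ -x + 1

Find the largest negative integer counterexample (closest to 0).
Testing negative integers from -1 downward:
x = -1: LHS = |(-1) - 3| = |-4| = 4, RHS = -(-1) + 1 = 2; 4 ≤ 2 — FAILS  ← closest negative counterexample to 0

Answer: x = -1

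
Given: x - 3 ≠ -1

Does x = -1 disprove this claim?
Substitute x = -1 into the relation:
x = -1: LHS = (-1) - 3 = -4; -4 ≠ -1 — holds

The claim holds here, so x = -1 is not a counterexample. (A counterexample exists elsewhere, e.g. x = 2.)

Answer: No, x = -1 is not a counterexample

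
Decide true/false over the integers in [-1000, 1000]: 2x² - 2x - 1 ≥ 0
The claim fails at x = 0:
x = 0: LHS = 2·0² - 2·0 - 1 = -1; -1 ≥ 0 — FAILS

Because a single integer refutes it, the statement is false.

Answer: False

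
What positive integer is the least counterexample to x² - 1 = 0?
Testing positive integers:
x = 1: LHS = 1² - 1 = 0; 0 = 0 — holds
x = 2: LHS = 2² - 1 = 3; 3 = 0 — FAILS  ← smallest positive counterexample

Answer: x = 2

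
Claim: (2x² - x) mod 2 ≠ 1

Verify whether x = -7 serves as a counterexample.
Substitute x = -7 into the relation:
x = -7: LHS = (2·(-7)² - (-7)) mod 2 = 105 mod 2 = 1; 1 ≠ 1 — FAILS

Since the claim fails at x = -7, this value is a counterexample.

Answer: Yes, x = -7 is a counterexample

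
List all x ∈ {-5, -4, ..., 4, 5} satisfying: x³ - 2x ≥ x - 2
Holds for: {-2, -1, 0, 1, 2, 3, 4, 5}
Fails for: {-5, -4, -3}

Answer: {-2, -1, 0, 1, 2, 3, 4, 5}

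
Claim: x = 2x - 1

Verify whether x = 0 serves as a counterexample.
Substitute x = 0 into the relation:
x = 0: RHS = 2·0 - 1 = -1; 0 = -1 — FAILS

Since the claim fails at x = 0, this value is a counterexample.

Answer: Yes, x = 0 is a counterexample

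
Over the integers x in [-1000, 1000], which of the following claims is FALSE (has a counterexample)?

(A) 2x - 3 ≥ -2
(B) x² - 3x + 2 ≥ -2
(A) x = 0: LHS = 2·0 - 3 = -3; -3 ≥ -2 — FAILS

(B) Over all integers in [-1000, 1000], LHS − RHS is smallest at x = 1, where it equals 2:
x = 1: LHS = 1² - 3·1 + 2 = 0; 0 ≥ -2 — holds
At the ends of the range:
x = -1000: LHS = (-1000)² - 3·(-1000) + 2 = 1003002; 1003002 ≥ -2 — holds
x = 1000: LHS = 1000² - 3·1000 + 2 = 997002; 997002 ≥ -2 — holds
Hence LHS − RHS is never negative, i.e. LHS ≥ RHS throughout, so the relation holds for every integer in [-1000, 1000].

Only (A) has a counterexample.

Answer: A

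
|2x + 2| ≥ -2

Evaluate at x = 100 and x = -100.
x = 100: LHS = |2·100 + 2| = |202| = 202; 202 ≥ -2 — holds
x = -100: LHS = |2·(-100) + 2| = |-198| = 198; 198 ≥ -2 — holds

Answer: Yes, holds for both x = 100 and x = -100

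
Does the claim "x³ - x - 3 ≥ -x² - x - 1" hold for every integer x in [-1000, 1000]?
The claim fails at x = 0:
x = 0: LHS = 0³ - 0 - 3 = -3, RHS = -0² - 0 - 1 = -1; -3 ≥ -1 — FAILS

Because a single integer refutes it, the statement is false.

Answer: False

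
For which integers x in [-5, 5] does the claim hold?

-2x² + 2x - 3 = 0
Over all integers in [-5, 5], LHS − RHS is always negative; it is closest to 0 at x = 0, where it equals -3:
x = 0: LHS = -2·0² + 2·0 - 3 = -3; -3 = 0 — FAILS
At the ends of the range:
x = -5: LHS = -2·(-5)² + 2·(-5) - 3 = -63; -63 = 0 — FAILS
x = 5: LHS = -2·5² + 2·5 - 3 = -43; -43 = 0 — FAILS
Hence LHS − RHS is never 0, i.e. the two sides are never equal, so the claimed relation (=) fails for every integer in [-5, 5].

Answer: None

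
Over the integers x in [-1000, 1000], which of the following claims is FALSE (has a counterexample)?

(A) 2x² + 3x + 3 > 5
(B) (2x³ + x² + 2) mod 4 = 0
(A) x = 0: LHS = 2·0² + 3·0 + 3 = 3; 3 > 5 — FAILS
(B) x = 0: LHS = (2·0³ + 0² + 2) mod 4 = 2 mod 4 = 2; 2 = 0 — FAILS

Answer: Both A and B are false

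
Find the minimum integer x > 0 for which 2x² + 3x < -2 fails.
Testing positive integers:
x = 1: LHS = 2·1² + 3·1 = 5; 5 < -2 — FAILS  ← smallest positive counterexample

Answer: x = 1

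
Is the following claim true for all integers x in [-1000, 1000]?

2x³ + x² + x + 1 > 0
The claim fails at x = -1:
x = -1: LHS = 2·(-1)³ + (-1)² + (-1) + 1 = -1; -1 > 0 — FAILS

Because a single integer refutes it, the statement is false.

Answer: False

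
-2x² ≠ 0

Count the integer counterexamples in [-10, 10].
Counterexamples in [-10, 10]: {0}.

Counting them gives 1 values.

Answer: 1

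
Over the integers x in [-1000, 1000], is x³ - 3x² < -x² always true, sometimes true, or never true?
Holds at x = 1: LHS = 1³ - 3·1² = -2, RHS = -1² = -1; -2 < -1 — holds
Fails at x = 0: LHS = 0³ - 3·0² = 0, RHS = -0² = 0; 0 < 0 — FAILS
It is satisfied by some integers in the range but not all.

Answer: Sometimes true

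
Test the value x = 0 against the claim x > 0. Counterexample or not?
Substitute x = 0 into the relation:
x = 0: 0 > 0 — FAILS

Since the claim fails at x = 0, this value is a counterexample.

Answer: Yes, x = 0 is a counterexample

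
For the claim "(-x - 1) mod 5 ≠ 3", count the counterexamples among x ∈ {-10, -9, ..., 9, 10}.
Counterexamples in [-10, 10]: {-9, -4, 1, 6}.

Counting them gives 4 values.

Answer: 4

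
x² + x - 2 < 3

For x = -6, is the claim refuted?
Substitute x = -6 into the relation:
x = -6: LHS = (-6)² + (-6) - 2 = 28; 28 < 3 — FAILS

Since the claim fails at x = -6, this value is a counterexample.

Answer: Yes, x = -6 is a counterexample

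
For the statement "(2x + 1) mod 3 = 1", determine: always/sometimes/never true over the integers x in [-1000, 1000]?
Holds at x = 0: LHS = (2·0 + 1) mod 3 = 1 mod 3 = 1; 1 = 1 — holds
Fails at x = 1: LHS = (2·1 + 1) mod 3 = 3 mod 3 = 0; 0 = 1 — FAILS
It is satisfied by some integers in the range but not all.

Answer: Sometimes true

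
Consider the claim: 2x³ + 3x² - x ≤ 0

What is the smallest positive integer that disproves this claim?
Testing positive integers:
x = 1: LHS = 2·1³ + 3·1² - 1 = 4; 4 ≤ 0 — FAILS  ← smallest positive counterexample

Answer: x = 1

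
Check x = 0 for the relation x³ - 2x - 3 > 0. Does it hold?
x = 0: LHS = 0³ - 2·0 - 3 = -3; -3 > 0 — FAILS

The relation fails at x = 0, so x = 0 is a counterexample.

Answer: No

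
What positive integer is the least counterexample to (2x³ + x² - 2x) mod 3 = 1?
Testing positive integers:
x = 1: LHS = (2·1³ + 1² - 2·1) mod 3 = 1 mod 3 = 1; 1 = 1 — holds
x = 2: LHS = (2·2³ + 2² - 2·2) mod 3 = 16 mod 3 = 1; 1 = 1 — holds
x = 3: LHS = (2·3³ + 3² - 2·3) mod 3 = 57 mod 3 = 0; 0 = 1 — FAILS  ← smallest positive counterexample

Answer: x = 3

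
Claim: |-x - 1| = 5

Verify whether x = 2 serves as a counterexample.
Substitute x = 2 into the relation:
x = 2: LHS = |-2 - 1| = |-3| = 3; 3 = 5 — FAILS

Since the claim fails at x = 2, this value is a counterexample.

Answer: Yes, x = 2 is a counterexample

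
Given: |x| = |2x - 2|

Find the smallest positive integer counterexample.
Testing positive integers:
x = 1: LHS = |1| = 1, RHS = |2·1 - 2| = |0| = 0; 1 = 0 — FAILS  ← smallest positive counterexample

Answer: x = 1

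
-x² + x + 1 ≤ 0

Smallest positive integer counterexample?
Testing positive integers:
x = 1: LHS = -1² + 1 + 1 = 1; 1 ≤ 0 — FAILS  ← smallest positive counterexample

Answer: x = 1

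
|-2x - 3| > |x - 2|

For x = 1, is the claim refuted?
Substitute x = 1 into the relation:
x = 1: LHS = |-2·1 - 3| = |-5| = 5, RHS = |1 - 2| = |-1| = 1; 5 > 1 — holds

The claim holds here, so x = 1 is not a counterexample. (A counterexample exists elsewhere, e.g. x = -1.)

Answer: No, x = 1 is not a counterexample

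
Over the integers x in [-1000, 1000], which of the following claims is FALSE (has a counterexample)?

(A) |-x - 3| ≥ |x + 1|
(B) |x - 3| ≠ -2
(A) x = -3: LHS = |-(-3) - 3| = |0| = 0, RHS = |(-3) + 1| = |-2| = 2; 0 ≥ 2 — FAILS

(B) An absolute value is never negative, so the left side is ≥ 0 for every x, while the right side is -2. Tightest case in [-1000, 1000] is x = 3:
x = 3: LHS = |3 - 3| = |0| = 0; 0 ≠ -2 — holds
Hence LHS − RHS is never 0, i.e. the two sides are never equal, so the relation holds for every integer in [-1000, 1000].

Only (A) has a counterexample.

Answer: A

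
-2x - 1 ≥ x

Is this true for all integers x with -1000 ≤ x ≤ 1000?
The claim fails at x = 0:
x = 0: LHS = -2·0 - 1 = -1; -1 ≥ 0 — FAILS

Because a single integer refutes it, the statement is false.

Answer: False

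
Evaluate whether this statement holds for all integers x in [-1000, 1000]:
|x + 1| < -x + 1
The claim fails at x = 0:
x = 0: LHS = |0 + 1| = |1| = 1, RHS = -0 + 1 = 1; 1 < 1 — FAILS

Because a single integer refutes it, the statement is false.

Answer: False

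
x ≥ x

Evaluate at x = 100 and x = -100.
x = 100: 100 ≥ 100 — holds
x = -100: -100 ≥ -100 — holds

Answer: Yes, holds for both x = 100 and x = -100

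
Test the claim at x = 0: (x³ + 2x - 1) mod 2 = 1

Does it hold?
x = 0: LHS = (0³ + 2·0 - 1) mod 2 = (-1) mod 2 = 1; 1 = 1 — holds

The relation is satisfied at x = 0.

Answer: Yes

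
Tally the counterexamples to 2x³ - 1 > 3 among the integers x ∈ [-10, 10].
Counterexamples in [-10, 10]: {-10, -9, -8, -7, -6, -5, -4, -3, -2, -1, 0, 1}.

Counting them gives 12 values.

Answer: 12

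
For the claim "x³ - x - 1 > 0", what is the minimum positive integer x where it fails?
Testing positive integers:
x = 1: LHS = 1³ - 1 - 1 = -1; -1 > 0 — FAILS  ← smallest positive counterexample

Answer: x = 1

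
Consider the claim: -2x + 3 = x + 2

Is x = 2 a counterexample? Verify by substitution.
Substitute x = 2 into the relation:
x = 2: LHS = -2·2 + 3 = -1, RHS = 2 + 2 = 4; -1 = 4 — FAILS

Since the claim fails at x = 2, this value is a counterexample.

Answer: Yes, x = 2 is a counterexample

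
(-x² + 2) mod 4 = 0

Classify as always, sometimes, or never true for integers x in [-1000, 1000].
For a polynomial with integer coefficients, its value mod 4 depends only on x mod 4, so it suffices to check one representative of each residue class, x = 0, 1, 2, 3:
x = 0: LHS = (-0² + 2) mod 4 = 2 mod 4 = 2; 2 = 0 — FAILS
x = 1: LHS = (-1² + 2) mod 4 = 1 mod 4 = 1; 1 = 0 — FAILS
x = 2: LHS = (-2² + 2) mod 4 = (-2) mod 4 = 2; 2 = 0 — FAILS
x = 3: LHS = (-3² + 2) mod 4 = (-7) mod 4 = 1; 1 = 0 — FAILS
The relation fails in every residue class, so the claimed relation (=) fails for every integer in [-1000, 1000].

No integer in the range satisfies it.

Answer: Never true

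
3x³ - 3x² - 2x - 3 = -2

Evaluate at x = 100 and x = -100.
x = 100: LHS = 3·100³ - 3·100² - 2·100 - 3 = 2969797; 2969797 = -2 — FAILS
x = -100: LHS = 3·(-100)³ - 3·(-100)² - 2·(-100) - 3 = -3029803; -3029803 = -2 — FAILS

Answer: No, fails for both x = 100 and x = -100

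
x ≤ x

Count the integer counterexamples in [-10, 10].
Over all integers in [-10, 10], LHS − RHS is largest at x = 0, where it equals 0:
x = 0: 0 ≤ 0 — holds
At the ends of the range:
x = -10: -10 ≤ -10 — holds
x = 10: 10 ≤ 10 — holds
Hence LHS − RHS is never positive, i.e. LHS ≤ RHS throughout, so the relation holds for every integer in [-10, 10].

No counterexample appears in that range.

Answer: 0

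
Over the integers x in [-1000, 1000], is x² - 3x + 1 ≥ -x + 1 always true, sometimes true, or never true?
Holds at x = 0: LHS = 0² - 3·0 + 1 = 1, RHS = -0 + 1 = 1; 1 ≥ 1 — holds
Fails at x = 1: LHS = 1² - 3·1 + 1 = -1, RHS = -1 + 1 = 0; -1 ≥ 0 — FAILS
It is satisfied by some integers in the range but not all.

Answer: Sometimes true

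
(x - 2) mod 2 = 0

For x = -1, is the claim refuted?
Substitute x = -1 into the relation:
x = -1: LHS = ((-1) - 2) mod 2 = (-3) mod 2 = 1; 1 = 0 — FAILS

Since the claim fails at x = -1, this value is a counterexample.

Answer: Yes, x = -1 is a counterexample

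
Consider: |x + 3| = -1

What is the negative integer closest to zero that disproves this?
Testing negative integers from -1 downward:
x = -1: LHS = |(-1) + 3| = |2| = 2; 2 = -1 — FAILS  ← closest negative counterexample to 0

Answer: x = -1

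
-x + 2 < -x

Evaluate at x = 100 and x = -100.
x = 100: LHS = -100 + 2 = -98; -98 < -100 — FAILS
x = -100: LHS = -(-100) + 2 = 102, RHS = -(-100) = 100; 102 < 100 — FAILS

Answer: No, fails for both x = 100 and x = -100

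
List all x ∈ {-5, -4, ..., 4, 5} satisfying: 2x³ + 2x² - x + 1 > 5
Holds for: {2, 3, 4, 5}
Fails for: {-5, -4, -3, -2, -1, 0, 1}

Answer: {2, 3, 4, 5}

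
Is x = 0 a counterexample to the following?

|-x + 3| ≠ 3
Substitute x = 0 into the relation:
x = 0: LHS = |-0 + 3| = |3| = 3; 3 ≠ 3 — FAILS

Since the claim fails at x = 0, this value is a counterexample.

Answer: Yes, x = 0 is a counterexample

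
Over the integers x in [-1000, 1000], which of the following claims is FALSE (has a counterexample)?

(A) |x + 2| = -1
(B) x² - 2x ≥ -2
(A) x = 0: LHS = |0 + 2| = |2| = 2; 2 = -1 — FAILS

(B) Over all integers in [-1000, 1000], LHS − RHS is smallest at x = 1, where it equals 1:
x = 1: LHS = 1² - 2·1 = -1; -1 ≥ -2 — holds
At the ends of the range:
x = -1000: LHS = (-1000)² - 2·(-1000) = 1002000; 1002000 ≥ -2 — holds
x = 1000: LHS = 1000² - 2·1000 = 998000; 998000 ≥ -2 — holds
Hence LHS − RHS is never negative, i.e. LHS ≥ RHS throughout, so the relation holds for every integer in [-1000, 1000].

Only (A) has a counterexample.

Answer: A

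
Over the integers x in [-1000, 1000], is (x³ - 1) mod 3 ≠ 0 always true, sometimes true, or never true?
Holds at x = 0: LHS = (0³ - 1) mod 3 = (-1) mod 3 = 2; 2 ≠ 0 — holds
Fails at x = 1: LHS = (1³ - 1) mod 3 = 0 mod 3 = 0; 0 ≠ 0 — FAILS
It is satisfied by some integers in the range but not all.

Answer: Sometimes true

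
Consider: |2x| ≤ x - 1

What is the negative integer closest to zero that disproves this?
Testing negative integers from -1 downward:
x = -1: LHS = |2·(-1)| = |-2| = 2, RHS = (-1) - 1 = -2; 2 ≤ -2 — FAILS  ← closest negative counterexample to 0

Answer: x = -1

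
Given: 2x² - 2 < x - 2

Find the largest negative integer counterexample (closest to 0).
Testing negative integers from -1 downward:
x = -1: LHS = 2·(-1)² - 2 = 0, RHS = (-1) - 2 = -3; 0 < -3 — FAILS  ← closest negative counterexample to 0

Answer: x = -1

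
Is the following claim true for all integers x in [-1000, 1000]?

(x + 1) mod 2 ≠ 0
The claim fails at x = 1:
x = 1: LHS = (1 + 1) mod 2 = 2 mod 2 = 0; 0 ≠ 0 — FAILS

Because a single integer refutes it, the statement is false.

Answer: False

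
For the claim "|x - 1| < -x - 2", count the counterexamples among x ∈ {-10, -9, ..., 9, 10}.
Counterexamples in [-10, 10]: {-10, -9, -8, -7, -6, -5, -4, -3, -2, -1, 0, 1, 2, 3, 4, 5, 6, 7, 8, 9, 10}.

Counting them gives 21 values.

Answer: 21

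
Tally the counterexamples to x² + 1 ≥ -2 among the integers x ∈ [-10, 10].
Over all integers in [-10, 10], LHS − RHS is smallest at x = 0, where it equals 3:
x = 0: LHS = 0² + 1 = 1; 1 ≥ -2 — holds
At the ends of the range:
x = -10: LHS = (-10)² + 1 = 101; 101 ≥ -2 — holds
x = 10: LHS = 10² + 1 = 101; 101 ≥ -2 — holds
Hence LHS − RHS is never negative, i.e. LHS ≥ RHS throughout, so the relation holds for every integer in [-10, 10].

No counterexample appears in that range.

Answer: 0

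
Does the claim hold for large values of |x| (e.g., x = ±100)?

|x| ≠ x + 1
x = 100: LHS = |100| = 100, RHS = 100 + 1 = 101; 100 ≠ 101 — holds
x = -100: LHS = |-100| = 100, RHS = (-100) + 1 = -99; 100 ≠ -99 — holds

Answer: Yes, holds for both x = 100 and x = -100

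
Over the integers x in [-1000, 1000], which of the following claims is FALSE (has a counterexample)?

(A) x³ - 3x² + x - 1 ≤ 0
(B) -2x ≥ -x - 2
(A) x = 3: LHS = 3³ - 3·3² + 3 - 1 = 2; 2 ≤ 0 — FAILS
(B) x = 3: LHS = -2·3 = -6, RHS = -3 - 2 = -5; -6 ≥ -5 — FAILS

Answer: Both A and B are false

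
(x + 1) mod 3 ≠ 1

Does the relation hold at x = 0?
x = 0: LHS = (0 + 1) mod 3 = 1 mod 3 = 1; 1 ≠ 1 — FAILS

The relation fails at x = 0, so x = 0 is a counterexample.

Answer: No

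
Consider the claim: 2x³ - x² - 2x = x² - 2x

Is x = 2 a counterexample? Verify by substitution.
Substitute x = 2 into the relation:
x = 2: LHS = 2·2³ - 2² - 2·2 = 8, RHS = 2² - 2·2 = 0; 8 = 0 — FAILS

Since the claim fails at x = 2, this value is a counterexample.

Answer: Yes, x = 2 is a counterexample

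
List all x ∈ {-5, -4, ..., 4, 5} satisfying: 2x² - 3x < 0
Holds for: {1}
Fails for: {-5, -4, -3, -2, -1, 0, 2, 3, 4, 5}

Answer: {1}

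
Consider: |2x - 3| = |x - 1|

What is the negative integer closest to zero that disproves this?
Testing negative integers from -1 downward:
x = -1: LHS = |2·(-1) - 3| = |-5| = 5, RHS = |(-1) - 1| = |-2| = 2; 5 = 2 — FAILS  ← closest negative counterexample to 0

Answer: x = -1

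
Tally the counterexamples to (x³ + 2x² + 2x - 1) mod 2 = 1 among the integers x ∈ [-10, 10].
Counterexamples in [-10, 10]: {-9, -7, -5, -3, -1, 1, 3, 5, 7, 9}.

Counting them gives 10 values.

Answer: 10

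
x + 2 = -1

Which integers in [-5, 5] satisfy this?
Holds for: {-3}
Fails for: {-5, -4, -2, -1, 0, 1, 2, 3, 4, 5}

Answer: {-3}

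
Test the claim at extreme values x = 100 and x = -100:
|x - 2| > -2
x = 100: LHS = |100 - 2| = |98| = 98; 98 > -2 — holds
x = -100: LHS = |(-100) - 2| = |-102| = 102; 102 > -2 — holds

Answer: Yes, holds for both x = 100 and x = -100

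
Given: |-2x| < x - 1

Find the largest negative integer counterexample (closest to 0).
Testing negative integers from -1 downward:
x = -1: LHS = |-2·(-1)| = |2| = 2, RHS = (-1) - 1 = -2; 2 < -2 — FAILS  ← closest negative counterexample to 0

Answer: x = -1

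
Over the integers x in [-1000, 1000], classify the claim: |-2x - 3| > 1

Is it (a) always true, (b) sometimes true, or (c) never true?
Holds at x = 0: LHS = |-2·0 - 3| = |-3| = 3; 3 > 1 — holds
Fails at x = -1: LHS = |-2·(-1) - 3| = |-1| = 1; 1 > 1 — FAILS
It is satisfied by some integers in the range but not all.

Answer: Sometimes true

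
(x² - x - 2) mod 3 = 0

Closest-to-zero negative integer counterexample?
Testing negative integers from -1 downward:
x = -1: LHS = ((-1)² - (-1) - 2) mod 3 = 0 mod 3 = 0; 0 = 0 — holds
x = -2: LHS = ((-2)² - (-2) - 2) mod 3 = 4 mod 3 = 1; 1 = 0 — FAILS  ← closest negative counterexample to 0

Answer: x = -2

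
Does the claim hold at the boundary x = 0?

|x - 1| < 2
x = 0: LHS = |0 - 1| = |-1| = 1; 1 < 2 — holds

The relation is satisfied at x = 0.

Answer: Yes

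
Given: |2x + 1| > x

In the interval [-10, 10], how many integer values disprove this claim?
Over all integers in [-10, 10], LHS − RHS is smallest at x = 0, where it equals 1:
x = 0: LHS = |2·0 + 1| = |1| = 1; 1 > 0 — holds
At the ends of the range:
x = -10: LHS = |2·(-10) + 1| = |-19| = 19; 19 > -10 — holds
x = 10: LHS = |2·10 + 1| = |21| = 21; 21 > 10 — holds
Hence LHS − RHS is never zero or negative, i.e. LHS > RHS throughout, so the relation holds for every integer in [-10, 10].

No counterexample appears in that range.

Answer: 0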